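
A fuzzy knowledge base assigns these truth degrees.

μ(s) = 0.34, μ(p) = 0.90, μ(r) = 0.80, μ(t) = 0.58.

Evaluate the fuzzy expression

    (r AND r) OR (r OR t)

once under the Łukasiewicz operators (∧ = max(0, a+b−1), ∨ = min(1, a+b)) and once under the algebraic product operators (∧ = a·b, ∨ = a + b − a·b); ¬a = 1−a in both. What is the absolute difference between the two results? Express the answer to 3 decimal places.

Under Łukasiewicz:
  r AND r = max(0, a+b−1) on (0.80, 0.80) = 0.60
  r OR t = min(1, a+b) on (0.80, 0.58) = 1.00
  (r AND r) OR (r OR t) = min(1, a+b) on (0.60, 1.00) = 1.00
  → value = 1.0000
Under algebraic product:
  r AND r = a·b on (0.8000, 0.8000) = 0.6400
  r OR t = a + b − a·b on (0.8000, 0.5800) = 0.9160
  (r AND r) OR (r OR t) = a + b − a·b on (0.6400, 0.9160) = 0.9698
  → value = 0.9698
|1.0000 − 0.9698| = 0.030

0.030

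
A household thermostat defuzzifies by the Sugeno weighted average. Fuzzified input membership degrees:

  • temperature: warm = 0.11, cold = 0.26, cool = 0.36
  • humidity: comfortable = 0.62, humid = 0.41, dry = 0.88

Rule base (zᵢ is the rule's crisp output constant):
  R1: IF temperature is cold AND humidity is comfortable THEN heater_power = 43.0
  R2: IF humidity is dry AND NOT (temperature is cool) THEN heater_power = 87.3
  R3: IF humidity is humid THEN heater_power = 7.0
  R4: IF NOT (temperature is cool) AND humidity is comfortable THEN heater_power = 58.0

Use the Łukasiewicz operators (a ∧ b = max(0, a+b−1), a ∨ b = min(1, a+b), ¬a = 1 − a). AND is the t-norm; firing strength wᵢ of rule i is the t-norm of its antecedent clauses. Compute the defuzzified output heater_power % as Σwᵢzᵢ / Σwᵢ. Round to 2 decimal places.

R1 (z=43.0): cold=0.26, comfortable=0.62; AND[max(0, a+b−1)] → w = 0.00
R2 (z=87.3): dry=0.88, ¬cool=1−0.36=0.64; AND[max(0, a+b−1)] → w = 0.52
R3 (z=7.0): humid=0.41 → w = 0.41
R4 (z=58.0): ¬cool=1−0.36=0.64, comfortable=0.62; AND[max(0, a+b−1)] → w = 0.26
Weighted average = (0.00·43.0 + 0.52·87.3 + 0.41·7.0 + 0.26·58.0) / (0.00 + 0.52 + 0.41 + 0.26)
  = 63.3460 / 1.1900 = 53.23

53.23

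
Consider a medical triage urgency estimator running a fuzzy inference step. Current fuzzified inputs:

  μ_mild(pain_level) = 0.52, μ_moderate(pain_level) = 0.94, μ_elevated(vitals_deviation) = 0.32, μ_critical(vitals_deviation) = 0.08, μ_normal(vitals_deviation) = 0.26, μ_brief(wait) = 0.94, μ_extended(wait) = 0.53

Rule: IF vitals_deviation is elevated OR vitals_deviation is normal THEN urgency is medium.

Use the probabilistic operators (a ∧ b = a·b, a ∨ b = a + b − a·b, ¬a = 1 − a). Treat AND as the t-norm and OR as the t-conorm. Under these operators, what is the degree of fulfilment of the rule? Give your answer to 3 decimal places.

firing strength: elevated=0.32, normal=0.26; OR[a + b − a·b] → w = 0.4968

0.497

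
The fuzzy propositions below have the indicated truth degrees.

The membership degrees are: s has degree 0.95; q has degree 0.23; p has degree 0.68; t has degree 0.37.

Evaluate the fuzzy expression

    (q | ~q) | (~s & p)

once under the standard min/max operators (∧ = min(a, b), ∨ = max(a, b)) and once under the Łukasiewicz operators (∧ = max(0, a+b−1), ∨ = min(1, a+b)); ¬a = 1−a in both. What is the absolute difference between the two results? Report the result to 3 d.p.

Under standard min/max:
  ~q = 1 − 0.23 = 0.77
  q | ~q = max(a, b) on (0.23, 0.77) = 0.77
  ~s = 1 − 0.95 = 0.05
  ~s & p = min(a, b) on (0.05, 0.68) = 0.05
  (q | ~q) | (~s & p) = max(a, b) on (0.77, 0.05) = 0.77
  → value = 0.7700
Under Łukasiewicz:
  ~q = 1 − 0.23 = 0.77
  q | ~q = min(1, a+b) on (0.23, 0.77) = 1.00
  ~s = 1 − 0.95 = 0.05
  ~s & p = max(0, a+b−1) on (0.05, 0.68) = 0.00
  (q | ~q) | (~s & p) = min(1, a+b) on (1.00, 0.00) = 1.00
  → value = 1.0000
|0.7700 − 1.0000| = 0.230

0.230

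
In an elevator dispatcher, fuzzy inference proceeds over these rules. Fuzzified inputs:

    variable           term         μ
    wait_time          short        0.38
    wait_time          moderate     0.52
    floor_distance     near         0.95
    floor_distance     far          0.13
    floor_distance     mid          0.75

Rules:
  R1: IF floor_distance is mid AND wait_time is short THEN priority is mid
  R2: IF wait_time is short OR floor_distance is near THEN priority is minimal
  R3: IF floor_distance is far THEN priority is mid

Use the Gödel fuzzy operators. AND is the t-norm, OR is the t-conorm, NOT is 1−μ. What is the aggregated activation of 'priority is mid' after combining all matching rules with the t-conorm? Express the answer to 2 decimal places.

R1: mid=0.75, short=0.38; AND[min(a, b)] → w = 0.38
R2: short=0.38, near=0.95; OR[max(a, b)] → w = 0.95
R3: far=0.13 → w = 0.13
Rules with consequent 'mid': {R1, R3} → strengths 0.38, 0.13
Aggregate via t-conorm [max(a, b)]: 0.38

0.38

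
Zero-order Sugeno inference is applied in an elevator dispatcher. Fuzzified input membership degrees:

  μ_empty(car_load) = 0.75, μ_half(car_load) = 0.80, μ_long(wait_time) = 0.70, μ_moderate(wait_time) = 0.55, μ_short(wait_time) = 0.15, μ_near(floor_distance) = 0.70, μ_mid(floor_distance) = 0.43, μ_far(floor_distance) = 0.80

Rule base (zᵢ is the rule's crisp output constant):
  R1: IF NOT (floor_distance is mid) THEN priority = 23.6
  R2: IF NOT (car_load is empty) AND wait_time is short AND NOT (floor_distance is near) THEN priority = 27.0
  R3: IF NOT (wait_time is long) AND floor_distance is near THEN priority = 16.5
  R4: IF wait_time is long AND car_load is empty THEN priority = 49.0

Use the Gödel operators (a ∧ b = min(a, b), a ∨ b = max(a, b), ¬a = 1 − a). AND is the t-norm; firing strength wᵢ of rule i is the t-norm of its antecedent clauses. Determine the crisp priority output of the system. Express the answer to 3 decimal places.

R1 (z=23.6): ¬mid=1−0.43=0.57 → w = 0.57
R2 (z=27.0): ¬empty=1−0.75=0.25, short=0.15, ¬near=1−0.70=0.30; AND[min(a, b)] → w = 0.15
R3 (z=16.5): ¬long=1−0.70=0.30, near=0.70; AND[min(a, b)] → w = 0.30
R4 (z=49.0): long=0.70, empty=0.75; AND[min(a, b)] → w = 0.70
Weighted average = (0.57·23.6 + 0.15·27.0 + 0.30·16.5 + 0.70·49.0) / (0.57 + 0.15 + 0.30 + 0.70)
  = 56.7520 / 1.7200 = 32.995

32.995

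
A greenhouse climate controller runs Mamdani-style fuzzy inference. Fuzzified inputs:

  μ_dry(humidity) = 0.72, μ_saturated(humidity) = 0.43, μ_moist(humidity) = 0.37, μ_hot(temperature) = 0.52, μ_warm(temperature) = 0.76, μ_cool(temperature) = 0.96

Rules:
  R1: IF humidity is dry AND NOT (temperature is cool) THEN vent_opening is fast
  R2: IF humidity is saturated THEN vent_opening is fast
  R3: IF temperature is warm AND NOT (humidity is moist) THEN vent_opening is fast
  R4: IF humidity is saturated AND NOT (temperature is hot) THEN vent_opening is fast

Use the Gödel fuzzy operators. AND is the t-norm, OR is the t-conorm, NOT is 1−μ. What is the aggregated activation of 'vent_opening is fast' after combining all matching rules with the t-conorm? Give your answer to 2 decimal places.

0.63

R1: dry=0.72, ¬cool=1−0.96=0.04; AND[min(a, b)] → w = 0.04
R2: saturated=0.43 → w = 0.43
R3: warm=0.76, ¬moist=1−0.37=0.63; AND[min(a, b)] → w = 0.63
R4: saturated=0.43, ¬hot=1−0.52=0.48; AND[min(a, b)] → w = 0.43
Rules with consequent 'fast': {R1, R2, R3, R4} → strengths 0.04, 0.43, 0.63, 0.43
Aggregate via t-conorm [max(a, b)]: 0.63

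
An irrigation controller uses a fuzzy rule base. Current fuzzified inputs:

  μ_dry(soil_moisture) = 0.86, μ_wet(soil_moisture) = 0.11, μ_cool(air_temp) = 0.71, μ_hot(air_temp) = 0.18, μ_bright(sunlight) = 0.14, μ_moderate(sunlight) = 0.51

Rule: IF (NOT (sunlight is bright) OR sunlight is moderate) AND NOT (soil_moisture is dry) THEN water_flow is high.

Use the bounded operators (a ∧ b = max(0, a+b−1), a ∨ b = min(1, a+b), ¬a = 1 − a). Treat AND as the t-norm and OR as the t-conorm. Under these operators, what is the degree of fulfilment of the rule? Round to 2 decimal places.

firing strength: (¬bright=1−0.14=0.86 OR moderate=0.51) = 1.00; AND[max(0, a+b−1)] with ¬dry=1−0.86=0.14 → w = 0.14

0.14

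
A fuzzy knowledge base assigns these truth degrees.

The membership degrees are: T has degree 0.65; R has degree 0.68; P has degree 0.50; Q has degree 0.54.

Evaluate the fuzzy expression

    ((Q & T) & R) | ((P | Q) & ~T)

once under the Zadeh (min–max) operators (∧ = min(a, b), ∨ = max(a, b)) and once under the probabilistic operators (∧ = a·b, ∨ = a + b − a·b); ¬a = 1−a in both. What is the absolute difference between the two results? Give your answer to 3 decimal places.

Under Zadeh (min–max):
  Q & T = min(a, b) on (0.54, 0.65) = 0.54
  (Q & T) & R = min(a, b) on (0.54, 0.68) = 0.54
  P | Q = max(a, b) on (0.50, 0.54) = 0.54
  ~T = 1 − 0.65 = 0.35
  (P | Q) & ~T = min(a, b) on (0.54, 0.35) = 0.35
  ((Q & T) & R) | ((P | Q) & ~T) = max(a, b) on (0.54, 0.35) = 0.54
  → value = 0.5400
Under probabilistic:
  Q & T = a·b on (0.5400, 0.6500) = 0.3510
  (Q & T) & R = a·b on (0.3510, 0.6800) = 0.2387
  P | Q = a + b − a·b on (0.5000, 0.5400) = 0.7700
  ~T = 1 − 0.6500 = 0.3500
  (P | Q) & ~T = a·b on (0.7700, 0.3500) = 0.2695
  ((Q & T) & R) | ((P | Q) & ~T) = a + b − a·b on (0.2387, 0.2695) = 0.4439
  → value = 0.4439
|0.5400 − 0.4439| = 0.096

0.096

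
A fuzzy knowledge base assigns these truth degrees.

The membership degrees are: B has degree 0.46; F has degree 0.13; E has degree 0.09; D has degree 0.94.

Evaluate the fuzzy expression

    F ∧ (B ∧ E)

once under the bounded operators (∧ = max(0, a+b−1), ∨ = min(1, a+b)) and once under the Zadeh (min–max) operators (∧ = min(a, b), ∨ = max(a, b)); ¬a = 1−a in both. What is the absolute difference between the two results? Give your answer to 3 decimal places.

0.090

Under bounded:
  B ∧ E = max(0, a+b−1) on (0.46, 0.09) = 0.00
  F ∧ (B ∧ E) = max(0, a+b−1) on (0.13, 0.00) = 0.00
  → value = 0.0000
Under Zadeh (min–max):
  B ∧ E = min(a, b) on (0.46, 0.09) = 0.09
  F ∧ (B ∧ E) = min(a, b) on (0.13, 0.09) = 0.09
  → value = 0.0900
|0.0000 − 0.0900| = 0.090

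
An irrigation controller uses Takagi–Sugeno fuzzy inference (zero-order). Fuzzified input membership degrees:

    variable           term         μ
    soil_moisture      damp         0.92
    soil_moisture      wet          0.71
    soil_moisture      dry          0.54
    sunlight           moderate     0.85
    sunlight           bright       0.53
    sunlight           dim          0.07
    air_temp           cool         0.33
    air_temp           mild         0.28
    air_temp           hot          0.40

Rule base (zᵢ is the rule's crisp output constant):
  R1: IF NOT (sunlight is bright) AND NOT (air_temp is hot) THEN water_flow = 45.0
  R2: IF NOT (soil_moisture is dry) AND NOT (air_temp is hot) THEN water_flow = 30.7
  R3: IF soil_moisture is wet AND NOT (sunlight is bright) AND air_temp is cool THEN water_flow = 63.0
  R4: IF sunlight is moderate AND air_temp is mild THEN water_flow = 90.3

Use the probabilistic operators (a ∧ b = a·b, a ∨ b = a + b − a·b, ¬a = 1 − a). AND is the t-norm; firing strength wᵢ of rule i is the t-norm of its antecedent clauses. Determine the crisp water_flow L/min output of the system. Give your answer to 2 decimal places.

54.73

R1 (z=45.0): ¬bright=1−0.53=0.47, ¬hot=1−0.40=0.60; AND[a·b] → w = 0.2820
R2 (z=30.7): ¬dry=1−0.54=0.46, ¬hot=1−0.40=0.60; AND[a·b] → w = 0.2760
R3 (z=63.0): wet=0.71, ¬bright=1−0.53=0.47, cool=0.33; AND[a·b] → w = 0.1101
R4 (z=90.3): moderate=0.85, mild=0.28; AND[a·b] → w = 0.2380
Weighted average = (0.2820·45.0 + 0.2760·30.7 + 0.1101·63.0 + 0.2380·90.3) / (0.2820 + 0.2760 + 0.1101 + 0.2380)
  = 49.5922 / 0.9061 = 54.73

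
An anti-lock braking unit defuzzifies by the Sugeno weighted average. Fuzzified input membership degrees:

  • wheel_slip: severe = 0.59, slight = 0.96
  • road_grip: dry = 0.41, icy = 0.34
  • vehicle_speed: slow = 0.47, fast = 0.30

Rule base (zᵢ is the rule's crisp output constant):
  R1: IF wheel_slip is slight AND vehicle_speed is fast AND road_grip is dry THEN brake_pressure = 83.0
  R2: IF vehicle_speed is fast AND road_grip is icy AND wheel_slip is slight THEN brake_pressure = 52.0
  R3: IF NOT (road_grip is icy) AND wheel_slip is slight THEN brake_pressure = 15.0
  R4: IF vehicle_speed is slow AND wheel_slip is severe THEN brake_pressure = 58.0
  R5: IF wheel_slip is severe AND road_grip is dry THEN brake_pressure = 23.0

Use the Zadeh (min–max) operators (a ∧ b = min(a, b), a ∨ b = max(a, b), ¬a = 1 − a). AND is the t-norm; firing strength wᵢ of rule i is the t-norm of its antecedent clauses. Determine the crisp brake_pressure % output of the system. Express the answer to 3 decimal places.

R1 (z=83.0): slight=0.96, fast=0.30, dry=0.41; AND[min(a, b)] → w = 0.30
R2 (z=52.0): fast=0.30, icy=0.34, slight=0.96; AND[min(a, b)] → w = 0.30
R3 (z=15.0): ¬icy=1−0.34=0.66, slight=0.96; AND[min(a, b)] → w = 0.66
R4 (z=58.0): slow=0.47, severe=0.59; AND[min(a, b)] → w = 0.47
R5 (z=23.0): severe=0.59, dry=0.41; AND[min(a, b)] → w = 0.41
Weighted average = (0.30·83.0 + 0.30·52.0 + 0.66·15.0 + 0.47·58.0 + 0.41·23.0) / (0.30 + 0.30 + 0.66 + 0.47 + 0.41)
  = 87.0900 / 2.1400 = 40.696

40.696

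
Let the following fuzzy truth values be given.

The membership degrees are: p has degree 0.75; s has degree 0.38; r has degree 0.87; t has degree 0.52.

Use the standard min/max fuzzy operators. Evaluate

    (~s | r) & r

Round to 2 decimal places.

~s = 1 − 0.38 = 0.62
~s | r = max(a, b) on (0.62, 0.87) = 0.87
(~s | r) & r = min(a, b) on (0.87, 0.87) = 0.87

0.87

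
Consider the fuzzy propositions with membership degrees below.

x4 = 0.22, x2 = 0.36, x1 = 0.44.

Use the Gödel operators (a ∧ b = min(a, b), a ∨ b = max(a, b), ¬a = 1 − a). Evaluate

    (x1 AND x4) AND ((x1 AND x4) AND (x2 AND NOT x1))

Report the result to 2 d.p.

0.22

x1 AND x4 = min(a, b) on (0.44, 0.22) = 0.22
x1 AND x4 = min(a, b) on (0.44, 0.22) = 0.22
NOT x1 = 1 − 0.44 = 0.56
x2 AND NOT x1 = min(a, b) on (0.36, 0.56) = 0.36
(x1 AND x4) AND (x2 AND NOT x1) = min(a, b) on (0.22, 0.36) = 0.22
(x1 AND x4) AND ((x1 AND x4) AND (x2 AND NOT x1)) = min(a, b) on (0.22, 0.22) = 0.22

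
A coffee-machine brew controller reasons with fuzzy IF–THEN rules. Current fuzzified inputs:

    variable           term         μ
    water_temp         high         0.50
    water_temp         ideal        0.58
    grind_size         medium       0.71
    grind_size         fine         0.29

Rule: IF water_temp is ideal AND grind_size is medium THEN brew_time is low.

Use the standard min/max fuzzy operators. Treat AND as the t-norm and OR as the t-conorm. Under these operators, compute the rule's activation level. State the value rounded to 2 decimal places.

firing strength: ideal=0.58, medium=0.71; AND[min(a, b)] → w = 0.58

0.58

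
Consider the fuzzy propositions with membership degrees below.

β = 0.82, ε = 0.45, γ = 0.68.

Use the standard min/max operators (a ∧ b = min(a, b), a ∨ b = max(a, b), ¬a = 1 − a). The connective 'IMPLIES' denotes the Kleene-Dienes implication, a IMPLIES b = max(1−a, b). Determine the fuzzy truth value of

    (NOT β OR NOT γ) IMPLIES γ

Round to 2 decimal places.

NOT β = 1 − 0.82 = 0.18
NOT γ = 1 − 0.68 = 0.32
NOT β OR NOT γ = max(a, b) on (0.18, 0.32) = 0.32
(NOT β OR NOT γ) IMPLIES γ  [Kleene-Dienes: max(1−a, b)] with a=0.32, b=0.68 → 0.68

0.68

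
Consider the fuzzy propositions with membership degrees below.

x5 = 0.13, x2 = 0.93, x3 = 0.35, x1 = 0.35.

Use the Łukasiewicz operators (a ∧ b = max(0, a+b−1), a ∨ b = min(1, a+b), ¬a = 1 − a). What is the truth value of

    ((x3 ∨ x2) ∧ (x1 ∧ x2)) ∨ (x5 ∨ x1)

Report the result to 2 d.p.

0.76

x3 ∨ x2 = min(1, a+b) on (0.35, 0.93) = 1.00
x1 ∧ x2 = max(0, a+b−1) on (0.35, 0.93) = 0.28
(x3 ∨ x2) ∧ (x1 ∧ x2) = max(0, a+b−1) on (1.00, 0.28) = 0.28
x5 ∨ x1 = min(1, a+b) on (0.13, 0.35) = 0.48
((x3 ∨ x2) ∧ (x1 ∧ x2)) ∨ (x5 ∨ x1) = min(1, a+b) on (0.28, 0.48) = 0.76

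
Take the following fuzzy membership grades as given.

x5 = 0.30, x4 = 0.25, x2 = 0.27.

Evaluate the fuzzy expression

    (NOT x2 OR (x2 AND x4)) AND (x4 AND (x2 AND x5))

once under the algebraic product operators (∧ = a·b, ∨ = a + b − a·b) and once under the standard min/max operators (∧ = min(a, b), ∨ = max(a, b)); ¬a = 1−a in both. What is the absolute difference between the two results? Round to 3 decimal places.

0.235

Under algebraic product:
  NOT x2 = 1 − 0.2700 = 0.7300
  x2 AND x4 = a·b on (0.2700, 0.2500) = 0.0675
  NOT x2 OR (x2 AND x4) = a + b − a·b on (0.7300, 0.0675) = 0.7482
  x2 AND x5 = a·b on (0.2700, 0.3000) = 0.0810
  x4 AND (x2 AND x5) = a·b on (0.2500, 0.0810) = 0.0203
  (NOT x2 OR (x2 AND x4)) AND (x4 AND (x2 AND x5)) = a·b on (0.7482, 0.0203) = 0.0152
  → value = 0.0152
Under standard min/max:
  NOT x2 = 1 − 0.27 = 0.73
  x2 AND x4 = min(a, b) on (0.27, 0.25) = 0.25
  NOT x2 OR (x2 AND x4) = max(a, b) on (0.73, 0.25) = 0.73
  x2 AND x5 = min(a, b) on (0.27, 0.30) = 0.27
  x4 AND (x2 AND x5) = min(a, b) on (0.25, 0.27) = 0.25
  (NOT x2 OR (x2 AND x4)) AND (x4 AND (x2 AND x5)) = min(a, b) on (0.73, 0.25) = 0.25
  → value = 0.2500
|0.0152 − 0.2500| = 0.235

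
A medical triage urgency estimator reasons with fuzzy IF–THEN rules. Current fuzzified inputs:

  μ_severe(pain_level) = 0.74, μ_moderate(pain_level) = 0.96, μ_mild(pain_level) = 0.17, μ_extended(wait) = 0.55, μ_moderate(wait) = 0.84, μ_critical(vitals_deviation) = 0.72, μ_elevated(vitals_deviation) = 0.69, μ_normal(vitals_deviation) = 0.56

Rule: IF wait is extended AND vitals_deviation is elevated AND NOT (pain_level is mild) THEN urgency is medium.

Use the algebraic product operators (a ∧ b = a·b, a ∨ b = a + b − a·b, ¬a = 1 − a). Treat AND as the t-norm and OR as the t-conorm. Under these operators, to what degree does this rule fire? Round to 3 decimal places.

0.315

firing strength: extended=0.55, elevated=0.69, ¬mild=1−0.17=0.83; AND[a·b] → w = 0.3150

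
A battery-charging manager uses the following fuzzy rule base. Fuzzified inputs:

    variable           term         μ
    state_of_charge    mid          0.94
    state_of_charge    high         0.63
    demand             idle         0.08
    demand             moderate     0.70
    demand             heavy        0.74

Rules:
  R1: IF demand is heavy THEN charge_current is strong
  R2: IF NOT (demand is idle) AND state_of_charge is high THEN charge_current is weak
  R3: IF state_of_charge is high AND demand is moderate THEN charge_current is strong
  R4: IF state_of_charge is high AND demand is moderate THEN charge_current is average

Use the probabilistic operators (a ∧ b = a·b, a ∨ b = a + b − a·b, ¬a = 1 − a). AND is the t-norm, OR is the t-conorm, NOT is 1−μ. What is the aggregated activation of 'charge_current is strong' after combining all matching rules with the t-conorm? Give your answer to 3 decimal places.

R1: heavy=0.74 → w = 0.7400
R2: ¬idle=1−0.08=0.92, high=0.63; AND[a·b] → w = 0.5796
R3: high=0.63, moderate=0.70; AND[a·b] → w = 0.4410
R4: high=0.63, moderate=0.70; AND[a·b] → w = 0.4410
Rules with consequent 'strong': {R1, R3} → strengths 0.7400, 0.4410
Aggregate via t-conorm [a + b − a·b]: 0.8547

0.855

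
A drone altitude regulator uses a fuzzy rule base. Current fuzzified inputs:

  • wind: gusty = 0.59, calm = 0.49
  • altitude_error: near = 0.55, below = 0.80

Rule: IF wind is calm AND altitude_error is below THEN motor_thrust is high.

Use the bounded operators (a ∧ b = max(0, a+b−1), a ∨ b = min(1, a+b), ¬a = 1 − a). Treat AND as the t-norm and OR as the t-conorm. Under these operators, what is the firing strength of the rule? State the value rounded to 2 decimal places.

0.29

firing strength: calm=0.49, below=0.80; AND[max(0, a+b−1)] → w = 0.29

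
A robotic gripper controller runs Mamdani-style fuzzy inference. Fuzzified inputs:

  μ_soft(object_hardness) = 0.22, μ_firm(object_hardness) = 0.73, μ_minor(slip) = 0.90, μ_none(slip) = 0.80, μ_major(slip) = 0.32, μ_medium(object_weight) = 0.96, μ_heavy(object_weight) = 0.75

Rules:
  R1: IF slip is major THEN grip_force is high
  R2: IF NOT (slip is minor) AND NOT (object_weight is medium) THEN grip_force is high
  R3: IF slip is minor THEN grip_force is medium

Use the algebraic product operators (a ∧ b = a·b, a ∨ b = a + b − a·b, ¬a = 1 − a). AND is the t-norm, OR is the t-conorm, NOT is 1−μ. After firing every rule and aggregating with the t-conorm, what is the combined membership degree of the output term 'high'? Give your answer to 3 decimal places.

R1: major=0.32 → w = 0.3200
R2: ¬minor=1−0.90=0.10, ¬medium=1−0.96=0.04; AND[a·b] → w = 0.0040
R3: minor=0.90 → w = 0.9000
Rules with consequent 'high': {R1, R2} → strengths 0.3200, 0.0040
Aggregate via t-conorm [a + b − a·b]: 0.3227

0.323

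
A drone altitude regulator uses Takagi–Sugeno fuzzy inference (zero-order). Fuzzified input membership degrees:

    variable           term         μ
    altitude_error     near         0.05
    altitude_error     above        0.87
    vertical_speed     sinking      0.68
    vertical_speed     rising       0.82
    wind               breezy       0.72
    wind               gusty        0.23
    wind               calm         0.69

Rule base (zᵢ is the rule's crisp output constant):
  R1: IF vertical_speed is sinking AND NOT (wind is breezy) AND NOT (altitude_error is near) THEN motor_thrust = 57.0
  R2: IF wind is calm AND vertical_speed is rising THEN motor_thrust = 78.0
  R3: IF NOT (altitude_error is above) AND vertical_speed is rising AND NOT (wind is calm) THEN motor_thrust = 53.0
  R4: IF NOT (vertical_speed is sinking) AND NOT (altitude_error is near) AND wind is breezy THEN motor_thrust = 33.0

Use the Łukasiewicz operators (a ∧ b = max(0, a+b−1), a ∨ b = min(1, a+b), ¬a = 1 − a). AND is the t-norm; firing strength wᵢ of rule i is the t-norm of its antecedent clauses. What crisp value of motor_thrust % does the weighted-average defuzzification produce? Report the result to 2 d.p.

R1 (z=57.0): sinking=0.68, ¬breezy=1−0.72=0.28, ¬near=1−0.05=0.95; AND[max(0, a+b−1)] → w = 0.00
R2 (z=78.0): calm=0.69, rising=0.82; AND[max(0, a+b−1)] → w = 0.51
R3 (z=53.0): ¬above=1−0.87=0.13, rising=0.82, ¬calm=1−0.69=0.31; AND[max(0, a+b−1)] → w = 0.00
R4 (z=33.0): ¬sinking=1−0.68=0.32, ¬near=1−0.05=0.95, breezy=0.72; AND[max(0, a+b−1)] → w = 0.00
Weighted average = (0.00·57.0 + 0.51·78.0 + 0.00·53.0 + 0.00·33.0) / (0.00 + 0.51 + 0.00 + 0.00)
  = 39.7800 / 0.5100 = 78.00

78.00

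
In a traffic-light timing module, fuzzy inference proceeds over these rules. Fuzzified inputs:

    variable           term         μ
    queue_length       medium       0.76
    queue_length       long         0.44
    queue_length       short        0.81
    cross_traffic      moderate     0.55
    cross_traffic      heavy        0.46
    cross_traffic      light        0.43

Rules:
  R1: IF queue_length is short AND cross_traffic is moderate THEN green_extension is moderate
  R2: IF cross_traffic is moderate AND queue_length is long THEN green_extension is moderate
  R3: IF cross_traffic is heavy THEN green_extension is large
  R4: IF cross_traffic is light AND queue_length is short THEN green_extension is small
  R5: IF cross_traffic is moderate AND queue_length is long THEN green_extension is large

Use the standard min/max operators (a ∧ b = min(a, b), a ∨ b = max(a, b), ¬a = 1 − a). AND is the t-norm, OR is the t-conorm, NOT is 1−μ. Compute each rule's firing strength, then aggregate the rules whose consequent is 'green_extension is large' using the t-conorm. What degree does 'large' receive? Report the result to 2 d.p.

R1: short=0.81, moderate=0.55; AND[min(a, b)] → w = 0.55
R2: moderate=0.55, long=0.44; AND[min(a, b)] → w = 0.44
R3: heavy=0.46 → w = 0.46
R4: light=0.43, short=0.81; AND[min(a, b)] → w = 0.43
R5: moderate=0.55, long=0.44; AND[min(a, b)] → w = 0.44
Rules with consequent 'large': {R3, R5} → strengths 0.46, 0.44
Aggregate via t-conorm [max(a, b)]: 0.46

0.46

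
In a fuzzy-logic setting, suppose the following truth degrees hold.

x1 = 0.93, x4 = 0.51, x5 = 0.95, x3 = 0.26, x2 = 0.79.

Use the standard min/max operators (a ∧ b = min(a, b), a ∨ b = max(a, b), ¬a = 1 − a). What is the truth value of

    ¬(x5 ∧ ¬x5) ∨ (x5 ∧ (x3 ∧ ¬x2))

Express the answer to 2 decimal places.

0.95

¬x5 = 1 − 0.95 = 0.05
x5 ∧ ¬x5 = min(a, b) on (0.95, 0.05) = 0.05
¬(x5 ∧ ¬x5) = 1 − 0.05 = 0.95
¬x2 = 1 − 0.79 = 0.21
x3 ∧ ¬x2 = min(a, b) on (0.26, 0.21) = 0.21
x5 ∧ (x3 ∧ ¬x2) = min(a, b) on (0.95, 0.21) = 0.21
¬(x5 ∧ ¬x5) ∨ (x5 ∧ (x3 ∧ ¬x2)) = max(a, b) on (0.95, 0.21) = 0.95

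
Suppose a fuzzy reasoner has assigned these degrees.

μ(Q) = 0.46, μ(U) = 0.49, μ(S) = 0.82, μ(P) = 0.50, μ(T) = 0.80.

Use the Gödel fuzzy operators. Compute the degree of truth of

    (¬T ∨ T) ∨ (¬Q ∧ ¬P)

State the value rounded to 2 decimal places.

0.80

¬T = 1 − 0.80 = 0.20
¬T ∨ T = max(a, b) on (0.20, 0.80) = 0.80
¬Q = 1 − 0.46 = 0.54
¬P = 1 − 0.50 = 0.50
¬Q ∧ ¬P = min(a, b) on (0.54, 0.50) = 0.50
(¬T ∨ T) ∨ (¬Q ∧ ¬P) = max(a, b) on (0.80, 0.50) = 0.80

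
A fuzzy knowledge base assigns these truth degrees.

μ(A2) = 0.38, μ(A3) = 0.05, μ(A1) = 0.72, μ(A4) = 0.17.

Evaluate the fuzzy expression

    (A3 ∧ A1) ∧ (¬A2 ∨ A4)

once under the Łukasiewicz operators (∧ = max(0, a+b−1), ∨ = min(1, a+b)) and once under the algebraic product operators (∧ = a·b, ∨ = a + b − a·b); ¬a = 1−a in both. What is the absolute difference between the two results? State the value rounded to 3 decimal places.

Under Łukasiewicz:
  A3 ∧ A1 = max(0, a+b−1) on (0.05, 0.72) = 0.00
  ¬A2 = 1 − 0.38 = 0.62
  ¬A2 ∨ A4 = min(1, a+b) on (0.62, 0.17) = 0.79
  (A3 ∧ A1) ∧ (¬A2 ∨ A4) = max(0, a+b−1) on (0.00, 0.79) = 0.00
  → value = 0.0000
Under algebraic product:
  A3 ∧ A1 = a·b on (0.0500, 0.7200) = 0.0360
  ¬A2 = 1 − 0.3800 = 0.6200
  ¬A2 ∨ A4 = a + b − a·b on (0.6200, 0.1700) = 0.6846
  (A3 ∧ A1) ∧ (¬A2 ∨ A4) = a·b on (0.0360, 0.6846) = 0.0246
  → value = 0.0246
|0.0000 − 0.0246| = 0.025

0.025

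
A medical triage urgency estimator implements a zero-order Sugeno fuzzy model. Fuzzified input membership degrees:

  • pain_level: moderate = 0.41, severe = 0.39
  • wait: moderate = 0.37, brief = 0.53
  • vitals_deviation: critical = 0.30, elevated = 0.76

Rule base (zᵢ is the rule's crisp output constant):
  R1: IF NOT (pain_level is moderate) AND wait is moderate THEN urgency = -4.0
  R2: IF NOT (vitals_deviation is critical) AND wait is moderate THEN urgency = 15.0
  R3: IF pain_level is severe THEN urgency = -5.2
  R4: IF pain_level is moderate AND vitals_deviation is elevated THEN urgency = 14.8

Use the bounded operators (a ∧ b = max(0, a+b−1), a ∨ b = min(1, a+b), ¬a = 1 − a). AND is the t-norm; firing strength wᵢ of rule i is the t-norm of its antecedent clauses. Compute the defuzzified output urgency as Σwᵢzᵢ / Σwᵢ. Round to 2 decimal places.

R1 (z=-4.0): ¬moderate=1−0.41=0.59, moderate=0.37; AND[max(0, a+b−1)] → w = 0.00
R2 (z=15.0): ¬critical=1−0.30=0.70, moderate=0.37; AND[max(0, a+b−1)] → w = 0.07
R3 (z=-5.2): severe=0.39 → w = 0.39
R4 (z=14.8): moderate=0.41, elevated=0.76; AND[max(0, a+b−1)] → w = 0.17
Weighted average = (0.00·-4.0 + 0.07·15.0 + 0.39·-5.2 + 0.17·14.8) / (0.00 + 0.07 + 0.39 + 0.17)
  = 1.5380 / 0.6300 = 2.44

2.44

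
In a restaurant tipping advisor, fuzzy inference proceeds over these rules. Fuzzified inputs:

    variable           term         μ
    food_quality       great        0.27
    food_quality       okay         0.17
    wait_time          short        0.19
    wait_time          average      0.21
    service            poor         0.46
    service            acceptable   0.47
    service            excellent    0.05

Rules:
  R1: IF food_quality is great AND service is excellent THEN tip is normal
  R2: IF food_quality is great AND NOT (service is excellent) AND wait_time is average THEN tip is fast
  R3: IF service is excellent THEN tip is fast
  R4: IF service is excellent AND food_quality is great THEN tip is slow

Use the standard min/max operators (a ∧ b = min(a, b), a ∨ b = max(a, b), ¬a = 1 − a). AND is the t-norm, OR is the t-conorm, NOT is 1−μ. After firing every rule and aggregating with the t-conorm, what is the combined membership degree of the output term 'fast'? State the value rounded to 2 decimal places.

0.21

R1: great=0.27, excellent=0.05; AND[min(a, b)] → w = 0.05
R2: great=0.27, ¬excellent=1−0.05=0.95, average=0.21; AND[min(a, b)] → w = 0.21
R3: excellent=0.05 → w = 0.05
R4: excellent=0.05, great=0.27; AND[min(a, b)] → w = 0.05
Rules with consequent 'fast': {R2, R3} → strengths 0.21, 0.05
Aggregate via t-conorm [max(a, b)]: 0.21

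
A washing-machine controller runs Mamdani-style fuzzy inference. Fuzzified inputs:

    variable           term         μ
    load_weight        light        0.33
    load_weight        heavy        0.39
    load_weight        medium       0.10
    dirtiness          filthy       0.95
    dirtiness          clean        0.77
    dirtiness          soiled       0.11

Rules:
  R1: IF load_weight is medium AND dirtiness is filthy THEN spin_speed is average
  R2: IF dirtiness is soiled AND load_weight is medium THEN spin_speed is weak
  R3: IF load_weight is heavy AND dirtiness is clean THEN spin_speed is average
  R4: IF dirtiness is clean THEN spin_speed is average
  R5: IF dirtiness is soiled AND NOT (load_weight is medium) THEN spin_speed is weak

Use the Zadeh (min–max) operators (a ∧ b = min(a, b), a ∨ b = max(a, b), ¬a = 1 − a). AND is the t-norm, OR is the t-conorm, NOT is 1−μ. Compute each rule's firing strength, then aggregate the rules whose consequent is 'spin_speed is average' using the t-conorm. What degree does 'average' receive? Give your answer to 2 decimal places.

0.77

R1: medium=0.10, filthy=0.95; AND[min(a, b)] → w = 0.10
R2: soiled=0.11, medium=0.10; AND[min(a, b)] → w = 0.10
R3: heavy=0.39, clean=0.77; AND[min(a, b)] → w = 0.39
R4: clean=0.77 → w = 0.77
R5: soiled=0.11, ¬medium=1−0.10=0.90; AND[min(a, b)] → w = 0.11
Rules with consequent 'average': {R1, R3, R4} → strengths 0.10, 0.39, 0.77
Aggregate via t-conorm [max(a, b)]: 0.77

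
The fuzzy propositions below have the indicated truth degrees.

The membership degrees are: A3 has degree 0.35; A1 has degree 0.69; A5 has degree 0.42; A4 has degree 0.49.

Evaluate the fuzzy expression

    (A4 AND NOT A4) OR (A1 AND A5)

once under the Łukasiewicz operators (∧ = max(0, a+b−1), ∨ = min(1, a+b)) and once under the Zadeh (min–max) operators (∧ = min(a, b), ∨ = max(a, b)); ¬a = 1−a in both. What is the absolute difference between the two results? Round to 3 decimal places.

Under Łukasiewicz:
  NOT A4 = 1 − 0.49 = 0.51
  A4 AND NOT A4 = max(0, a+b−1) on (0.49, 0.51) = 0.00
  A1 AND A5 = max(0, a+b−1) on (0.69, 0.42) = 0.11
  (A4 AND NOT A4) OR (A1 AND A5) = min(1, a+b) on (0.00, 0.11) = 0.11
  → value = 0.1100
Under Zadeh (min–max):
  NOT A4 = 1 − 0.49 = 0.51
  A4 AND NOT A4 = min(a, b) on (0.49, 0.51) = 0.49
  A1 AND A5 = min(a, b) on (0.69, 0.42) = 0.42
  (A4 AND NOT A4) OR (A1 AND A5) = max(a, b) on (0.49, 0.42) = 0.49
  → value = 0.4900
|0.1100 − 0.4900| = 0.380

0.380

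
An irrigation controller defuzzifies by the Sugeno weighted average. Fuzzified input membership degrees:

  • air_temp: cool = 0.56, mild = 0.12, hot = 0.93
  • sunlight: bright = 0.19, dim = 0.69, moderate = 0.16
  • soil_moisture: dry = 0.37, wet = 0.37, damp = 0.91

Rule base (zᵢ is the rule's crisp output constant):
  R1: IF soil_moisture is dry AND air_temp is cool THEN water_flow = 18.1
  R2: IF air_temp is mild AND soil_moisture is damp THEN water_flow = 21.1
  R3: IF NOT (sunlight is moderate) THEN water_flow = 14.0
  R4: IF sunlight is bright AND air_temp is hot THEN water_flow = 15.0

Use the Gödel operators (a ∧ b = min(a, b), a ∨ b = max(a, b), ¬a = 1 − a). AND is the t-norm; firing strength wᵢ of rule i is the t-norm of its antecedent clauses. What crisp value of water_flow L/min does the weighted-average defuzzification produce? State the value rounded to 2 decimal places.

15.68

R1 (z=18.1): dry=0.37, cool=0.56; AND[min(a, b)] → w = 0.37
R2 (z=21.1): mild=0.12, damp=0.91; AND[min(a, b)] → w = 0.12
R3 (z=14.0): ¬moderate=1−0.16=0.84 → w = 0.84
R4 (z=15.0): bright=0.19, hot=0.93; AND[min(a, b)] → w = 0.19
Weighted average = (0.37·18.1 + 0.12·21.1 + 0.84·14.0 + 0.19·15.0) / (0.37 + 0.12 + 0.84 + 0.19)
  = 23.8390 / 1.5200 = 15.68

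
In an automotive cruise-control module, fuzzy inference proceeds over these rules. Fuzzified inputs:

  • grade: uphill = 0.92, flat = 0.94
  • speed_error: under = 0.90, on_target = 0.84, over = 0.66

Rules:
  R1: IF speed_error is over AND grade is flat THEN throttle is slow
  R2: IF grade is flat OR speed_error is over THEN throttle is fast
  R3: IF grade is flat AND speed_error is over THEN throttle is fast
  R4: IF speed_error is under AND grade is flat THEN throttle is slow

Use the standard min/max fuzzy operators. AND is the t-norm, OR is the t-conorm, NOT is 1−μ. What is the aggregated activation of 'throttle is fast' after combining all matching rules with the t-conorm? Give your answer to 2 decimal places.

R1: over=0.66, flat=0.94; AND[min(a, b)] → w = 0.66
R2: flat=0.94, over=0.66; OR[max(a, b)] → w = 0.94
R3: flat=0.94, over=0.66; AND[min(a, b)] → w = 0.66
R4: under=0.90, flat=0.94; AND[min(a, b)] → w = 0.90
Rules with consequent 'fast': {R2, R3} → strengths 0.94, 0.66
Aggregate via t-conorm [max(a, b)]: 0.94

0.94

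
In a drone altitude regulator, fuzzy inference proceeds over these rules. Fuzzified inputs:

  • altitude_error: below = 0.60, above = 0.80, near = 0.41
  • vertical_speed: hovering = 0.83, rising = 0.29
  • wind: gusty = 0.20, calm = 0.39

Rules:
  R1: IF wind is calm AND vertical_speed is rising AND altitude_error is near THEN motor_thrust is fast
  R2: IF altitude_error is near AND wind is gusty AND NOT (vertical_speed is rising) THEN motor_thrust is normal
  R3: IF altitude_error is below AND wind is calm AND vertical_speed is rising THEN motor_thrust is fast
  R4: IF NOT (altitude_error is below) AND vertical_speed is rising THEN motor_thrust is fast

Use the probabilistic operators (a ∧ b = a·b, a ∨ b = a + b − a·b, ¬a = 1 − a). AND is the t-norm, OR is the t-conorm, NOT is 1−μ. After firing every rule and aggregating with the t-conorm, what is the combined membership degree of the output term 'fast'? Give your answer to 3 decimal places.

R1: calm=0.39, rising=0.29, near=0.41; AND[a·b] → w = 0.0464
R2: near=0.41, gusty=0.20, ¬rising=1−0.29=0.71; AND[a·b] → w = 0.0582
R3: below=0.60, calm=0.39, rising=0.29; AND[a·b] → w = 0.0679
R4: ¬below=1−0.60=0.40, rising=0.29; AND[a·b] → w = 0.1160
Rules with consequent 'fast': {R1, R3, R4} → strengths 0.0464, 0.0679, 0.1160
Aggregate via t-conorm [a + b − a·b]: 0.2142

0.214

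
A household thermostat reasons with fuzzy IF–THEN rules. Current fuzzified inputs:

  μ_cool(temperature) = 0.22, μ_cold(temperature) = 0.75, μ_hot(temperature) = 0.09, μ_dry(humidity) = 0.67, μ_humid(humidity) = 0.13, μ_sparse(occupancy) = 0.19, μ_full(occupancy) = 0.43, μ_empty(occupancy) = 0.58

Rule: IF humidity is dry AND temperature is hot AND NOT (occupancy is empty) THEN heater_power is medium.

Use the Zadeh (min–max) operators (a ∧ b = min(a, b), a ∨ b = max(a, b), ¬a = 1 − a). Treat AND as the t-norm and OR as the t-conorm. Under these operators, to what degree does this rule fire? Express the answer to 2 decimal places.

0.09

firing strength: dry=0.67, hot=0.09, ¬empty=1−0.58=0.42; AND[min(a, b)] → w = 0.09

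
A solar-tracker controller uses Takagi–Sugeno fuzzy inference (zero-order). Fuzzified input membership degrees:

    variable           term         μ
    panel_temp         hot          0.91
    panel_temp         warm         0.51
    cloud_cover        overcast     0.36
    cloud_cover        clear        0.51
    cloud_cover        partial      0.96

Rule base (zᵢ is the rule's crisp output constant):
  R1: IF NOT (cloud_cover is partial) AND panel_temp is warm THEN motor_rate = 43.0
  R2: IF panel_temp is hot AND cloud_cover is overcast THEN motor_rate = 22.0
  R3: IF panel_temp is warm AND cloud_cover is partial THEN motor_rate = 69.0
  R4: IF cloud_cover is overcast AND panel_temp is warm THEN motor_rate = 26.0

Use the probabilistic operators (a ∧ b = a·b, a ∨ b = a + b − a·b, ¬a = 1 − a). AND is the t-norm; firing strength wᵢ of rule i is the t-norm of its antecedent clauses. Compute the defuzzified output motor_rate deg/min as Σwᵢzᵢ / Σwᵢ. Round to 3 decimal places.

45.672

R1 (z=43.0): ¬partial=1−0.96=0.04, warm=0.51; AND[a·b] → w = 0.0204
R2 (z=22.0): hot=0.91, overcast=0.36; AND[a·b] → w = 0.3276
R3 (z=69.0): warm=0.51, partial=0.96; AND[a·b] → w = 0.4896
R4 (z=26.0): overcast=0.36, warm=0.51; AND[a·b] → w = 0.1836
Weighted average = (0.0204·43.0 + 0.3276·22.0 + 0.4896·69.0 + 0.1836·26.0) / (0.0204 + 0.3276 + 0.4896 + 0.1836)
  = 46.6404 / 1.0212 = 45.672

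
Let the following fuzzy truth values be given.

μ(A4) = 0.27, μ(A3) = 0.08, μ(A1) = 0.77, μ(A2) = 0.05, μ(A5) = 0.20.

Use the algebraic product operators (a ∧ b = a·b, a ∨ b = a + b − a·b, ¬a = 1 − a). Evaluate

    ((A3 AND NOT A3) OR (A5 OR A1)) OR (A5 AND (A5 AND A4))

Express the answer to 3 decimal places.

0.831

NOT A3 = 1 − 0.0800 = 0.9200
A3 AND NOT A3 = a·b on (0.0800, 0.9200) = 0.0736
A5 OR A1 = a + b − a·b on (0.2000, 0.7700) = 0.8160
(A3 AND NOT A3) OR (A5 OR A1) = a + b − a·b on (0.0736, 0.8160) = 0.8295
A5 AND A4 = a·b on (0.2000, 0.2700) = 0.0540
A5 AND (A5 AND A4) = a·b on (0.2000, 0.0540) = 0.0108
((A3 AND NOT A3) OR (A5 OR A1)) OR (A5 AND (A5 AND A4)) = a + b − a·b on (0.8295, 0.0108) = 0.8314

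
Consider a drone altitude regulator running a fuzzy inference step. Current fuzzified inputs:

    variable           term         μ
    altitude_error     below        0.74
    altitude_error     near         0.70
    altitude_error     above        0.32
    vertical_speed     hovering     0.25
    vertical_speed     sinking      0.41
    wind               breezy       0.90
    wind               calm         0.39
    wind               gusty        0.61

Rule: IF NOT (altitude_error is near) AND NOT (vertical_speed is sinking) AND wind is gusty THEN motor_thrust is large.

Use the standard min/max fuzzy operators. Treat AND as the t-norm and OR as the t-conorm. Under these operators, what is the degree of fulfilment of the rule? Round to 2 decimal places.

firing strength: ¬near=1−0.70=0.30, ¬sinking=1−0.41=0.59, gusty=0.61; AND[min(a, b)] → w = 0.30

0.30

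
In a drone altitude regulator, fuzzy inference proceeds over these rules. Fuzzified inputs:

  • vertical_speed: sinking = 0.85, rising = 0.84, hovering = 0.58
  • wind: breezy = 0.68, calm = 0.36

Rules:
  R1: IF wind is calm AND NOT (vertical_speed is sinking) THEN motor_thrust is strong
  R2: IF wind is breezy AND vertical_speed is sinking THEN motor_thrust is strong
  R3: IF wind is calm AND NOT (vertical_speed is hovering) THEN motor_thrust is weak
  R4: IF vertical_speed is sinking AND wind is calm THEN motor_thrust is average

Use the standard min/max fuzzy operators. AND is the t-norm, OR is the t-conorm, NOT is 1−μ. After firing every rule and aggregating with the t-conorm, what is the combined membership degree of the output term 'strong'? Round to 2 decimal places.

0.68

R1: calm=0.36, ¬sinking=1−0.85=0.15; AND[min(a, b)] → w = 0.15
R2: breezy=0.68, sinking=0.85; AND[min(a, b)] → w = 0.68
R3: calm=0.36, ¬hovering=1−0.58=0.42; AND[min(a, b)] → w = 0.36
R4: sinking=0.85, calm=0.36; AND[min(a, b)] → w = 0.36
Rules with consequent 'strong': {R1, R2} → strengths 0.15, 0.68
Aggregate via t-conorm [max(a, b)]: 0.68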